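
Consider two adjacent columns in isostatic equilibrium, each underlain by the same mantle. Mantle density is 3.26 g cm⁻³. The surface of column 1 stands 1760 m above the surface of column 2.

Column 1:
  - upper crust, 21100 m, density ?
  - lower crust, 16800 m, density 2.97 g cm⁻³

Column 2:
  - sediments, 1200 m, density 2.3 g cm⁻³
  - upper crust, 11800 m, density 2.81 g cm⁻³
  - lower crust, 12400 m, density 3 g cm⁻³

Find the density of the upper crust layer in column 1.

2.76 g cm⁻³

Take the compensation level at the base of the deeper column (depth z_c below the surface of column 1) and equate Σ ρ_i t_i down to z_c; mantle fills any gap and the z_c terms cancel.
Column 1: 21100×ρ + 16800×2.97 + (z_c − 37900)×3.26
Column 2: 1760×0 + 1200×2.3 + 11800×2.81 + 12400×3 + (z_c − 1760 − 25400)×3.26
The z_c×3.26 term appears on both sides and cancels. Collect the known terms of each column as K = Σ(ρt)_known − 3.26 × (depth of known layers): K_1 = 49896 − 3.26×37900 = −73658; K_2 = 73118 − 3.26×(1760 + 25400) = −15423.6.
Balance: K_1 + 21100×ρ = K_2, so ρ = (K_2 − K_1)/21100 = 58234.4/21100 = 2.76 g cm⁻³.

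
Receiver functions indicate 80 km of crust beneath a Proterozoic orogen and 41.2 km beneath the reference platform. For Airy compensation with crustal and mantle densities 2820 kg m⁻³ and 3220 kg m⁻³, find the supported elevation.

4.82 km

Excess crust Δ = 80 km − 41.2 km = 38.8 km, split between elevation h and root r with h + r = Δ.
Airy balance ρ_c h = (ρ_m − ρ_c) r gives r = h ρ_c/(ρ_m − ρ_c), so h (1 + ρ_c/(ρ_m − ρ_c)) = Δ, i.e. h = Δ (ρ_m − ρ_c)/ρ_m.
h = 38.8 km × 400/3220 = 4.82 km.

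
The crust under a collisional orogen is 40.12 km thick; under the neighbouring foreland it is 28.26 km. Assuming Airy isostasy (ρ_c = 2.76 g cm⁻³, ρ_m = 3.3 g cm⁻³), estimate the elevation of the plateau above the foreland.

1.94 km

Excess crust Δ = 40.12 km − 28.26 km = 11.86 km, split between elevation h and root r with h + r = Δ.
Airy balance ρ_c h = (ρ_m − ρ_c) r gives r = h ρ_c/(ρ_m − ρ_c), so h (1 + ρ_c/(ρ_m − ρ_c)) = Δ, i.e. h = Δ (ρ_m − ρ_c)/ρ_m.
h = 11.86 km × 0.54/3.3 = 1.94 km.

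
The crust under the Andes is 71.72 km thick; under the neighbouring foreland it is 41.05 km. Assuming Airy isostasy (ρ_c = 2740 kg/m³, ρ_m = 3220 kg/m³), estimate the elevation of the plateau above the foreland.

4.57 km

Excess crust Δ = 71.72 km − 41.05 km = 30.67 km, split between elevation h and root r with h + r = Δ.
Airy balance ρ_c h = (ρ_m − ρ_c) r gives r = h ρ_c/(ρ_m − ρ_c), so h (1 + ρ_c/(ρ_m − ρ_c)) = Δ, i.e. h = Δ (ρ_m − ρ_c)/ρ_m.
h = 30.67 km × 480/3220 = 4.57 km.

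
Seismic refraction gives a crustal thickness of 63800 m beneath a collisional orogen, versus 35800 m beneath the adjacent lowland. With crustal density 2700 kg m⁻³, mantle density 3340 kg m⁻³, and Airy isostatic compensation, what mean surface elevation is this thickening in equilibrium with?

5370 m

Excess crust Δ = 63800 m − 35800 m = 28000 m, split between elevation h and root r with h + r = Δ.
Airy balance ρ_c h = (ρ_m − ρ_c) r gives r = h ρ_c/(ρ_m − ρ_c), so h (1 + ρ_c/(ρ_m − ρ_c)) = Δ, i.e. h = Δ (ρ_m − ρ_c)/ρ_m.
h = 28000 m × 640/3340 = 5370 m.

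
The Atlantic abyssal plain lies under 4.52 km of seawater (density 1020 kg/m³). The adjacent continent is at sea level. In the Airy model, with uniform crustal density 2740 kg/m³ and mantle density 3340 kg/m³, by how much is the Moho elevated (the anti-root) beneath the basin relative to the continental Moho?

For local isostatic compensation: replacing crust with seawater at the top is compensated by replacing crust with mantle at the base: d (ρ_c − ρ_w) = a (ρ_m − ρ_c).
a = d (ρ_c − ρ_w)/(ρ_m − ρ_c) = 4.52 km × 1720/600 = 13 km.

13 km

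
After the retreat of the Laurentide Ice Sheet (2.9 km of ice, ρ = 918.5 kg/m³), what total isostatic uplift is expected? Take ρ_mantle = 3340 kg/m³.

0.797 km

Removing the load lets mantle flow back in; uplift u satisfies ρ_ice t = ρ_m u.
u = t ρ_ice/ρ_m = 2.9 km × 918.5/3340 = 0.797 km.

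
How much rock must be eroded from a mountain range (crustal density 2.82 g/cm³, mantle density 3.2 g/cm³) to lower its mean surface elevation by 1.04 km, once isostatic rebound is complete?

8.76 km

Net drop Δ = e − u = e − e ρ_c/ρ_m = e (ρ_m − ρ_c)/ρ_m.
e = Δ ρ_m/(ρ_m − ρ_c) = 1.04 km × 3.2/0.38 = 8.76 km.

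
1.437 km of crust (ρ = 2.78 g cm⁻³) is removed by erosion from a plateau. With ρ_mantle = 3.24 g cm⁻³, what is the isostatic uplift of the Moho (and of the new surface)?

1.23 km

Unloading: uplift u = e ρ_c/ρ_m = 1.437 km × 2.78/3.24 = 1.23 km.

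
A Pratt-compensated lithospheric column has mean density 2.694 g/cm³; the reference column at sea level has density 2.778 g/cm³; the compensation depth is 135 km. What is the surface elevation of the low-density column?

4.21 km

ρ_ref D = ρ (D + h) → h = D (ρ_ref − ρ)/ρ.
h = 135 km × (2.778 − 2.694)/2.694 = 4.21 km.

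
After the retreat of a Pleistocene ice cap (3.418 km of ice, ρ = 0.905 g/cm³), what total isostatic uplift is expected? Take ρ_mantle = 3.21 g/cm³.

0.964 km

Removing the load lets mantle flow back in; uplift u satisfies ρ_ice t = ρ_m u.
u = t ρ_ice/ρ_m = 3.418 km × 0.905/3.21 = 0.964 km.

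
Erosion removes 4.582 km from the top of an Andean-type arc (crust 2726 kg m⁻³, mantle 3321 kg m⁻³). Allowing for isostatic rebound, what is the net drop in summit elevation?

0.821 km

Rebound u = e ρ_c/ρ_m = 4.582 km × 2726/3321 = 3.761 km.
Net surface drop = e − u = 4.582 km − 3.761 km = e (ρ_m − ρ_c)/ρ_m = 0.821 km.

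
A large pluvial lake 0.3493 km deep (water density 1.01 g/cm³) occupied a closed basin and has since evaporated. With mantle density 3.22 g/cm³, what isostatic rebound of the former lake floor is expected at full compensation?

0.11 km

u = d ρ_w/ρ_m = 0.3493 km × 1.01/3.22 = 0.11 km.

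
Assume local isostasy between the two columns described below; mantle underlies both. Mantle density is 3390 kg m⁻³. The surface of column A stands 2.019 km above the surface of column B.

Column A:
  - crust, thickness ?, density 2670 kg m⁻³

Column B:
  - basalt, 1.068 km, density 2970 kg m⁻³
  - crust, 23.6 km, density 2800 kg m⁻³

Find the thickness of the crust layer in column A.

29.5 km

Take the compensation level at the base of the deeper column (depth z_c below the surface of column A) and equate Σ ρ_i t_i down to z_c; mantle fills any gap and the z_c terms cancel.
Column A: x×2670 + (z_c − 0 − x)×3390
Column B: 2.019×0 + 1.068×2970 + 23.6×2800 + (z_c − 2.019 − 24.668)×3390
The z_c×3390 term appears on both sides and cancels. Collect the known terms of each column as K = Σ(ρt)_known − 3390 × (depth of known layers): K_A = 0 − 3390×0 = 0; K_B = 69251.96 − 3390×(2.019 + 24.668) = −21216.97.
Balance: K_A − x×(3390 − 2670) = K_B, so x = (K_A − K_B)/(3390 − 2670) = 21217/720 = 29.5 km.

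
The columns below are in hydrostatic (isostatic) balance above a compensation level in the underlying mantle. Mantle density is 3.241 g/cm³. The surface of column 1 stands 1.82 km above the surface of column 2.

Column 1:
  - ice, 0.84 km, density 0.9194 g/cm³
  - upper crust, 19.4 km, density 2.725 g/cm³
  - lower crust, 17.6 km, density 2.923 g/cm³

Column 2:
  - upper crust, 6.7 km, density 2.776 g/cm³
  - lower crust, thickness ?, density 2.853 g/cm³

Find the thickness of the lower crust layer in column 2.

Take the compensation level at the base of the deeper column (depth z_c below the surface of column 1) and equate Σ ρ_i t_i down to z_c; mantle fills any gap and the z_c terms cancel.
Column 1: 0.84×0.9194 + 19.4×2.725 + 17.6×2.923 + (z_c − 37.84)×3.241
Column 2: 1.82×0 + 6.7×2.776 + x×2.853 + (z_c − 1.82 − 6.7 − x)×3.241
The z_c×3.241 term appears on both sides and cancels. Collect the known terms of each column as K = Σ(ρt)_known − 3.241 × (depth of known layers): K_1 = 105.082096 − 3.241×37.84 = −17.557344; K_2 = 18.5992 − 3.241×(1.82 + 6.7) = −9.01412.
Balance: K_1 = K_2 − x×(3.241 − 2.853), so x = (K_2 − K_1)/(3.241 − 2.853) = 8.54322/0.388 = 22 km.

22 km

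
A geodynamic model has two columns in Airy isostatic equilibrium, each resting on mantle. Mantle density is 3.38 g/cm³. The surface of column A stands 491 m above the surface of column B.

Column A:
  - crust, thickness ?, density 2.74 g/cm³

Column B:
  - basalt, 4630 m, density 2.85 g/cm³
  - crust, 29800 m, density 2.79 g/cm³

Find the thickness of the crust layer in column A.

Take the compensation level at the base of the deeper column (depth z_c below the surface of column A) and equate Σ ρ_i t_i down to z_c; mantle fills any gap and the z_c terms cancel.
Column A: x×2.74 + (z_c − 0 − x)×3.38
Column B: 491×0 + 4630×2.85 + 29800×2.79 + (z_c − 491 − 34430)×3.38
The z_c×3.38 term appears on both sides and cancels. Collect the known terms of each column as K = Σ(ρt)_known − 3.38 × (depth of known layers): K_A = 0 − 3.38×0 = 0; K_B = 96337.5 − 3.38×(491 + 34430) = −21695.48.
Balance: K_A − x×(3.38 − 2.74) = K_B, so x = (K_A − K_B)/(3.38 − 2.74) = 21695.5/0.64 = 33900 m.

33900 m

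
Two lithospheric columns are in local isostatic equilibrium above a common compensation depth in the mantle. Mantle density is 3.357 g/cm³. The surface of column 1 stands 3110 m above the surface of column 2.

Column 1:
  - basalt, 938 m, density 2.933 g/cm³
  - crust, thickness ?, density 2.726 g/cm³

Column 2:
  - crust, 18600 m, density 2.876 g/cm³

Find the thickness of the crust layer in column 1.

Take the compensation level at the base of the deeper column (depth z_c below the surface of column 1) and equate Σ ρ_i t_i down to z_c; mantle fills any gap and the z_c terms cancel.
Column 1: 938×2.933 + x×2.726 + (z_c − 938 − x)×3.357
Column 2: 3110×0 + 18600×2.876 + (z_c − 3110 − 18600)×3.357
The z_c×3.357 term appears on both sides and cancels. Collect the known terms of each column as K = Σ(ρt)_known − 3.357 × (depth of known layers): K_1 = 2751.154 − 3.357×938 = −397.712; K_2 = 53493.6 − 3.357×(3110 + 18600) = −19386.87.
Balance: K_1 − x×(3.357 − 2.726) = K_2, so x = (K_1 − K_2)/(3.357 − 2.726) = 18989.2/0.631 = 30100 m.

30100 m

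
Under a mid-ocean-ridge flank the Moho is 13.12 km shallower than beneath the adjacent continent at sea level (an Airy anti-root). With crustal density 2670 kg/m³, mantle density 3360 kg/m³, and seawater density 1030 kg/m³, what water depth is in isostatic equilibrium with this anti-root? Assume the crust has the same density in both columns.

5.52 km

Replacing a thickness d of crust by seawater at the top must be balanced by replacing crust with mantle at the base: d (ρ_c − ρ_w) = a (ρ_m − ρ_c).
d = a (ρ_m − ρ_c)/(ρ_c − ρ_w) = 13.12 km × 690/1640 = 5.52 km.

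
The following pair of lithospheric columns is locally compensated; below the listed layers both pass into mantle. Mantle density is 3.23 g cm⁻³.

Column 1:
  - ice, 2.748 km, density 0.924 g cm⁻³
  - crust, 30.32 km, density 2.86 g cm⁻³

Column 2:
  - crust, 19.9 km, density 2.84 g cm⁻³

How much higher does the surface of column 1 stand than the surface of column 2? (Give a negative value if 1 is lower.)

3.03 km

For any compensation level in the mantle, the mantle terms cancel and isostasy reduces to e = (Σt_1 − Σt_2) − (Σ(ρt)_1 − Σ(ρt)_2) / ρ_m.
Σt_1 = 33.068 km; Σt_2 = 19.9 km; Σ(ρt)_1 = 89.254352; Σ(ρt)_2 = 56.516 (in km·g cm⁻³).
e = (33.068 − 19.9) − (89.254352 − 56.516) / 3.23 = 3.03 km.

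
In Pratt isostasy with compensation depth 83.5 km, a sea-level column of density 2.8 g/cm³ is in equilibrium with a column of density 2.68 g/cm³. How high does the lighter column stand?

ρ_ref D = ρ (D + h) → h = D (ρ_ref − ρ)/ρ.
h = 83.5 km × (2.8 − 2.68)/2.68 = 3.74 km.

3.74 km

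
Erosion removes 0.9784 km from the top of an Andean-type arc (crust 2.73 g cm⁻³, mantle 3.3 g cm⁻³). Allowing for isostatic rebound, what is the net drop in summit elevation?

0.169 km

Rebound u = e ρ_c/ρ_m = 0.9784 km × 2.73/3.3 = 0.8094 km.
Net surface drop = e − u = 0.9784 km − 0.8094 km = e (ρ_m − ρ_c)/ρ_m = 0.169 km.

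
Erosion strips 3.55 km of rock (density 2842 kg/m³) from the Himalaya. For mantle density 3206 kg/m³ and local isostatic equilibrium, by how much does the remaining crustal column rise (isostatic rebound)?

3.15 km

Unloading: uplift u = e ρ_c/ρ_m = 3.55 km × 2842/3206 = 3.15 km.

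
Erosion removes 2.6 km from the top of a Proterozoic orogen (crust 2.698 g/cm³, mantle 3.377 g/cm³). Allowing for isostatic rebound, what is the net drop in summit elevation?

Rebound u = e ρ_c/ρ_m = 2.6 km × 2.698/3.377 = 2.077 km.
Net surface drop = e − u = 2.6 km − 2.077 km = e (ρ_m − ρ_c)/ρ_m = 0.523 km.

0.523 km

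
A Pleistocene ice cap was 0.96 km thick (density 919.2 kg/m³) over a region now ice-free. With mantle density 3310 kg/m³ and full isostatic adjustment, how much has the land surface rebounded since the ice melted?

0.267 km

Removing the load lets mantle flow back in; uplift u satisfies ρ_ice t = ρ_m u.
u = t ρ_ice/ρ_m = 0.96 km × 919.2/3310 = 0.267 km.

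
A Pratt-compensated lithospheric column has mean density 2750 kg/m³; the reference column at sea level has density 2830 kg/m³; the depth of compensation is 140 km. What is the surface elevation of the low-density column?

4.07 km

ρ_ref D = ρ (D + h) → h = D (ρ_ref − ρ)/ρ.
h = 140 km × (2830 − 2750)/2750 = 4.07 km.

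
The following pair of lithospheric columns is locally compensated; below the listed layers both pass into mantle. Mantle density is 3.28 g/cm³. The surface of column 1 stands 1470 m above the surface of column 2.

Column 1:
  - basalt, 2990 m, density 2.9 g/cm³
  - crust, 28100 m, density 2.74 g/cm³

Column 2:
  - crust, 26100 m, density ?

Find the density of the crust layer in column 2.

2.84 g/cm³

Take the compensation level at the base of the deeper column (depth z_c below the surface of column 1) and equate Σ ρ_i t_i down to z_c; mantle fills any gap and the z_c terms cancel.
Column 1: 2990×2.9 + 28100×2.74 + (z_c − 31090)×3.28
Column 2: 1470×0 + 26100×ρ + (z_c − 1470 − 26100)×3.28
The z_c×3.28 term appears on both sides and cancels. Collect the known terms of each column as K = Σ(ρt)_known − 3.28 × (depth of known layers): K_1 = 85665 − 3.28×31090 = −16310.2; K_2 = 0 − 3.28×(1470 + 26100) = −90429.6.
Balance: K_1 = K_2 + 26100×ρ, so ρ = (K_1 − K_2)/26100 = 74119.4/26100 = 2.84 g/cm³.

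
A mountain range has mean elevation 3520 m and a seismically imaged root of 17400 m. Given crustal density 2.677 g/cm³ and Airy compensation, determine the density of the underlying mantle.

Airy balance: ρ_c h = (ρ_m − ρ_c) r → ρ_m = ρ_c (1 + h/r).
ρ_m = 2.677 × (1 + 3520 m/17400 m) = 3.22 g/cm³.

3.22 g/cm³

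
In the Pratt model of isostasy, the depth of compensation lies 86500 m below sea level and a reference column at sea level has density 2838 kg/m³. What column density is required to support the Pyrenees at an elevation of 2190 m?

2770 kg/m³

Pratt balance: ρ_ref D = ρ (D + h).
ρ = ρ_ref D/(D + h) = 2838 × 86500 m/(86500 m + 2190 m) = 2770 kg/m³.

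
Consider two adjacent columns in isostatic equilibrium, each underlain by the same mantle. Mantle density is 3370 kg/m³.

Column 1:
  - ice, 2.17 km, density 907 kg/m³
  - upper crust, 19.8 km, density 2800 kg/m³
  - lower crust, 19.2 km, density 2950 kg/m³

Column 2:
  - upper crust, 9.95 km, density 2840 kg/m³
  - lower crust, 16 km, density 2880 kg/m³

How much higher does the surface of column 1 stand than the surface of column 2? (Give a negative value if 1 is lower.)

3.44 km

For any compensation level in the mantle, the mantle terms cancel and isostasy reduces to e = (Σt_1 − Σt_2) − (Σ(ρt)_1 − Σ(ρt)_2) / ρ_m.
Σt_1 = 41.17 km; Σt_2 = 25.95 km; Σ(ρt)_1 = 114048.19; Σ(ρt)_2 = 74338 (in km·kg/m³).
e = (41.17 − 25.95) − (114048.19 − 74338) / 3370 = 3.44 km.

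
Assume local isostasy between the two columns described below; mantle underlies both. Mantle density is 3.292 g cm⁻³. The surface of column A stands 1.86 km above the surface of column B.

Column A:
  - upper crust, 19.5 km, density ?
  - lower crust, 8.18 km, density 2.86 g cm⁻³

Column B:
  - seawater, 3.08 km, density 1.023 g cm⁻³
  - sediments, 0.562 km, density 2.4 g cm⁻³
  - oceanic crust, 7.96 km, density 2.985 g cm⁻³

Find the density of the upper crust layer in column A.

2.65 g cm⁻³

Take the compensation level at the base of the deeper column (depth z_c below the surface of column A) and equate Σ ρ_i t_i down to z_c; mantle fills any gap and the z_c terms cancel.
Column A: 19.5×ρ + 8.18×2.86 + (z_c − 27.68)×3.292
Column B: 1.86×0 + 3.08×1.023 + 0.562×2.4 + 7.96×2.985 + (z_c − 1.86 − 11.602)×3.292
The z_c×3.292 term appears on both sides and cancels. Collect the known terms of each column as K = Σ(ρt)_known − 3.292 × (depth of known layers): K_A = 23.3948 − 3.292×27.68 = −67.72776; K_B = 28.26024 − 3.292×(1.86 + 11.602) = −16.056664.
Balance: K_A + 19.5×ρ = K_B, so ρ = (K_B − K_A)/19.5 = 51.6711/19.5 = 2.65 g cm⁻³.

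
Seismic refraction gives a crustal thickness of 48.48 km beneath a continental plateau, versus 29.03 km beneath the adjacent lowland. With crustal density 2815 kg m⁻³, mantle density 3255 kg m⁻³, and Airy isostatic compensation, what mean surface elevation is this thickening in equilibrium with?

Excess crust Δ = 48.48 km − 29.03 km = 19.45 km, split between elevation h and root r with h + r = Δ.
Airy balance ρ_c h = (ρ_m − ρ_c) r gives r = h ρ_c/(ρ_m − ρ_c), so h (1 + ρ_c/(ρ_m − ρ_c)) = Δ, i.e. h = Δ (ρ_m − ρ_c)/ρ_m.
h = 19.45 km × 440/3255 = 2.63 km.

2.63 km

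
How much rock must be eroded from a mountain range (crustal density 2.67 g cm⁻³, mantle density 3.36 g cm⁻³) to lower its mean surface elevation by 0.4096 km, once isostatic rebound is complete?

1.99 km

Net drop Δ = e − u = e − e ρ_c/ρ_m = e (ρ_m − ρ_c)/ρ_m.
e = Δ ρ_m/(ρ_m − ρ_c) = 0.4096 km × 3.36/0.69 = 1.99 km.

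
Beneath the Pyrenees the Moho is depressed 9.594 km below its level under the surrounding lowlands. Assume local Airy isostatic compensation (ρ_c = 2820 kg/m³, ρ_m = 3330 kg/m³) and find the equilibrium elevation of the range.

1.74 km

Isostatic balance requires: ρ_c h = (ρ_m − ρ_c) r.
h = r (ρ_m − ρ_c) / ρ_c = 9.594 km × (3330 − 2820) / 2820 = 1.74 km.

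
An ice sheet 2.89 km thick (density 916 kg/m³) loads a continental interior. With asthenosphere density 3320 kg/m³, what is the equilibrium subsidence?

Isostatic balance requires: the ice load ρ_ice t is balanced by mantle displaced below, ρ_m s.
s = t ρ_ice / ρ_m = 2.89 km × 916/3320 = 0.797 km.

0.797 km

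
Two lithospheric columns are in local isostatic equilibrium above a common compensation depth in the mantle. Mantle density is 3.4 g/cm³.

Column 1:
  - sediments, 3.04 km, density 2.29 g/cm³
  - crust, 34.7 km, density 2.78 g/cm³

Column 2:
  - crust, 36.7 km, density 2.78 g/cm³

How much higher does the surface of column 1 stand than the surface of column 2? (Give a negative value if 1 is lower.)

0.628 km

For any compensation level in the mantle, the mantle terms cancel and isostasy reduces to e = (Σt_1 − Σt_2) − (Σ(ρt)_1 − Σ(ρt)_2) / ρ_m.
Σt_1 = 37.74 km; Σt_2 = 36.7 km; Σ(ρt)_1 = 103.4276; Σ(ρt)_2 = 102.026 (in km·g/cm³).
e = (37.74 − 36.7) − (103.4276 − 102.026) / 3.4 = 0.628 km.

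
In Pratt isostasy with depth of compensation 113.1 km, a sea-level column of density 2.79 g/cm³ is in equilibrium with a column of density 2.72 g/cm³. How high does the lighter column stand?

2.91 km

ρ_ref D = ρ (D + h) → h = D (ρ_ref − ρ)/ρ.
h = 113.1 km × (2.79 − 2.72)/2.72 = 2.91 km.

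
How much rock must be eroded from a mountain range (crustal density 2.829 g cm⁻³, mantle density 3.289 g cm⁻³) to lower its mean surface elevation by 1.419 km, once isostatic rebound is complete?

Net drop Δ = e − u = e − e ρ_c/ρ_m = e (ρ_m − ρ_c)/ρ_m.
e = Δ ρ_m/(ρ_m − ρ_c) = 1.419 km × 3.289/0.46 = 10.1 km.

10.1 km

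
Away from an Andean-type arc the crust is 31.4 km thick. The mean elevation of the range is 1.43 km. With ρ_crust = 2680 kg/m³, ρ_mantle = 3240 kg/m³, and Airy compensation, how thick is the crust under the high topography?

Root depth r = h ρ_c / (ρ_m − ρ_c) = 1.43 km × 2680 / 560 = 6.844 km.
Total thickness = T + h + r = 31.4 km + 1.43 km + 6.844 km = 39.7 km.

39.7 km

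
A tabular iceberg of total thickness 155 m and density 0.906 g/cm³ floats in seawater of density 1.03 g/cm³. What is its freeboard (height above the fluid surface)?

18.7 m

Floating equilibrium: submerged depth d = t ρ_obj/ρ_fluid = 155 m × 0.906/1.03 = 136.3 m.
Freeboard = t − d = 155 m − 136.3 m = 18.7 m.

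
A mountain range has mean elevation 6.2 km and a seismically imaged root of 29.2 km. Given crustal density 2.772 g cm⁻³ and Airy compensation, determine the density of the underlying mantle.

3.36 g cm⁻³

Airy balance: ρ_c h = (ρ_m − ρ_c) r → ρ_m = ρ_c (1 + h/r).
ρ_m = 2.772 × (1 + 6.2 km/29.2 km) = 3.36 g cm⁻³.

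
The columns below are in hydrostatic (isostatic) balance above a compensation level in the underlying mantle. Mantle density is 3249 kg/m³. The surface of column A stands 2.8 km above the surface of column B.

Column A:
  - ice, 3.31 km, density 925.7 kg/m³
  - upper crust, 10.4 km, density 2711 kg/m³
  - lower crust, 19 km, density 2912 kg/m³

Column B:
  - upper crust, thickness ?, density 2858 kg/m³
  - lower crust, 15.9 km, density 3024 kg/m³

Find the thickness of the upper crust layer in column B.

17.9 km

Take the compensation level at the base of the deeper column (depth z_c below the surface of column A) and equate Σ ρ_i t_i down to z_c; mantle fills any gap and the z_c terms cancel.
Column A: 3.31×925.7 + 10.4×2711 + 19×2912 + (z_c − 32.71)×3249
Column B: 2.8×0 + x×2858 + 15.9×3024 + (z_c − 2.8 − 15.9 − x)×3249
The z_c×3249 term appears on both sides and cancels. Collect the known terms of each column as K = Σ(ρt)_known − 3249 × (depth of known layers): K_A = 86586.467 − 3249×32.71 = −19688.323; K_B = 48081.6 − 3249×(2.8 + 15.9) = −12674.7.
Balance: K_A = K_B − x×(3249 − 2858), so x = (K_B − K_A)/(3249 − 2858) = 7013.62/391 = 17.9 km.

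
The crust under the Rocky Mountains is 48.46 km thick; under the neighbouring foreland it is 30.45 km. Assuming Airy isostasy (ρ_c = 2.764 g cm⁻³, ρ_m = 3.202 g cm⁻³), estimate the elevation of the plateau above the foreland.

2.46 km

Excess crust Δ = 48.46 km − 30.45 km = 18.01 km, split between elevation h and root r with h + r = Δ.
Airy balance ρ_c h = (ρ_m − ρ_c) r gives r = h ρ_c/(ρ_m − ρ_c), so h (1 + ρ_c/(ρ_m − ρ_c)) = Δ, i.e. h = Δ (ρ_m − ρ_c)/ρ_m.
h = 18.01 km × 0.438/3.202 = 2.46 km.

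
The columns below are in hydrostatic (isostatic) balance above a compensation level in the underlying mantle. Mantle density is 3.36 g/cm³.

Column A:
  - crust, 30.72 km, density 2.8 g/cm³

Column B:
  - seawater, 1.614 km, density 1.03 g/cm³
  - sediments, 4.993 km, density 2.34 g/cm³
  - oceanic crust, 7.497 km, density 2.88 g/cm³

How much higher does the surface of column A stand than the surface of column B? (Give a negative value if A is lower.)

1.41 km

For any compensation level in the mantle, the mantle terms cancel and isostasy reduces to e = (Σt_A − Σt_B) − (Σ(ρt)_A − Σ(ρt)_B) / ρ_m.
Σt_A = 30.72 km; Σt_B = 14.104 km; Σ(ρt)_A = 86.016; Σ(ρt)_B = 34.9374 (in km·g/cm³).
e = (30.72 − 14.104) − (86.016 − 34.9374) / 3.36 = 1.41 km.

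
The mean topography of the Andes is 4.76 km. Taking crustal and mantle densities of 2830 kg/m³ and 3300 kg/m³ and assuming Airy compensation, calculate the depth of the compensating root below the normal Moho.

28.7 km

Balancing pressure at the compensation depth: the weight of the topography is balanced by the buoyancy of the root, ρ_c h = (ρ_m − ρ_c) r.
r = h · ρ_c / (ρ_m − ρ_c) = 4.76 km × 2830 / (3300 − 2830) = 28.7 km.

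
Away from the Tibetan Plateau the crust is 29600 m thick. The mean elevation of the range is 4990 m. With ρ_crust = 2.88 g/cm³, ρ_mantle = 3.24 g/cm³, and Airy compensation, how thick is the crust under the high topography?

Root depth r = h ρ_c / (ρ_m − ρ_c) = 4990 m × 2.88 / 0.36 = 39920 m.
Total thickness = T + h + r = 29600 m + 4990 m + 39920 m = 74500 m.

74500 m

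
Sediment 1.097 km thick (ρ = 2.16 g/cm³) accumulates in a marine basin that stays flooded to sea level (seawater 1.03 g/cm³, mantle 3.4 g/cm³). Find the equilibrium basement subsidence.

Submarine loading: the sediment displaces seawater, and the subsidence is in turn flooded, so s (ρ_m − ρ_w) = t (ρ_sed − ρ_w).
s = 1.097 km × (2.16 − 1.03) / (3.4 − 1.03) = 0.523 km.

0.523 km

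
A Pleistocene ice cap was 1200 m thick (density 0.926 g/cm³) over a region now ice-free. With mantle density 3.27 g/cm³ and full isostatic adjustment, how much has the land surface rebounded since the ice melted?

340 m

Removing the load lets mantle flow back in; uplift u satisfies ρ_ice t = ρ_m u.
u = t ρ_ice/ρ_m = 1200 m × 0.926/3.27 = 340 m.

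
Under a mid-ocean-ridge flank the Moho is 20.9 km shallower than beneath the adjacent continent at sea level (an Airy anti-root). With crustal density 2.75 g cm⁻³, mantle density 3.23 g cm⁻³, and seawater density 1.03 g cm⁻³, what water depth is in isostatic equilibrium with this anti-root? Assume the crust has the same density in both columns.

5.83 km

Replacing a thickness d of crust by seawater at the top must be balanced by replacing crust with mantle at the base: d (ρ_c − ρ_w) = a (ρ_m − ρ_c).
d = a (ρ_m − ρ_c)/(ρ_c − ρ_w) = 20.9 km × 0.48/1.72 = 5.83 km.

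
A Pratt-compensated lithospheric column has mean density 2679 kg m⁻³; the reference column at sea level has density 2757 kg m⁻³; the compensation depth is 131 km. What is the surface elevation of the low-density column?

3.81 km

ρ_ref D = ρ (D + h) → h = D (ρ_ref − ρ)/ρ.
h = 131 km × (2757 − 2679)/2679 = 3.81 km.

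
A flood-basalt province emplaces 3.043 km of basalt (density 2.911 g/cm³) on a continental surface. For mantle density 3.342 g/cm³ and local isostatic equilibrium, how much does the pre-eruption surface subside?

Subaerial loading: s = t ρ_load / ρ_m.
s = 3.043 km × 2.911/3.342 = 2.65 km.

2.65 km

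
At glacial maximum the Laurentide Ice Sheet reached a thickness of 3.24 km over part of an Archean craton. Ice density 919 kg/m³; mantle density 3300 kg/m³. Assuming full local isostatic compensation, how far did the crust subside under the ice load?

0.902 km

Balancing pressure at the compensation depth: the ice load ρ_ice t is balanced by mantle displaced below, ρ_m s.
s = t ρ_ice / ρ_m = 3.24 km × 919/3300 = 0.902 km.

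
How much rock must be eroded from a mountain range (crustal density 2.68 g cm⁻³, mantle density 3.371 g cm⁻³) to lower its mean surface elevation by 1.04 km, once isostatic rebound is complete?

5.07 km

Net drop Δ = e − u = e − e ρ_c/ρ_m = e (ρ_m − ρ_c)/ρ_m.
e = Δ ρ_m/(ρ_m − ρ_c) = 1.04 km × 3.371/0.691 = 5.07 km.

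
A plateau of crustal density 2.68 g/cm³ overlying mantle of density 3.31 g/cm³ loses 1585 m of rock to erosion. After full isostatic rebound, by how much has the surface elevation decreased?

Rebound u = e ρ_c/ρ_m = 1585 m × 2.68/3.31 = 1283 m.
Net surface drop = e − u = 1585 m − 1283 m = e (ρ_m − ρ_c)/ρ_m = 302 m.

302 m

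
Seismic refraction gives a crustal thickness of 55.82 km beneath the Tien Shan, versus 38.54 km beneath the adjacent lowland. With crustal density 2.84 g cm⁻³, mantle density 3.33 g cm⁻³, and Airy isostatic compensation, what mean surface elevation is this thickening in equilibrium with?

Excess crust Δ = 55.82 km − 38.54 km = 17.28 km, split between elevation h and root r with h + r = Δ.
Airy balance ρ_c h = (ρ_m − ρ_c) r gives r = h ρ_c/(ρ_m − ρ_c), so h (1 + ρ_c/(ρ_m − ρ_c)) = Δ, i.e. h = Δ (ρ_m − ρ_c)/ρ_m.
h = 17.28 km × 0.49/3.33 = 2.54 km.

2.54 km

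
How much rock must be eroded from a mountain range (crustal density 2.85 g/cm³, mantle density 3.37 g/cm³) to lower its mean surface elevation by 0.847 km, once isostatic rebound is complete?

5.49 km

Net drop Δ = e − u = e − e ρ_c/ρ_m = e (ρ_m − ρ_c)/ρ_m.
e = Δ ρ_m/(ρ_m − ρ_c) = 0.847 km × 3.37/0.52 = 5.49 km.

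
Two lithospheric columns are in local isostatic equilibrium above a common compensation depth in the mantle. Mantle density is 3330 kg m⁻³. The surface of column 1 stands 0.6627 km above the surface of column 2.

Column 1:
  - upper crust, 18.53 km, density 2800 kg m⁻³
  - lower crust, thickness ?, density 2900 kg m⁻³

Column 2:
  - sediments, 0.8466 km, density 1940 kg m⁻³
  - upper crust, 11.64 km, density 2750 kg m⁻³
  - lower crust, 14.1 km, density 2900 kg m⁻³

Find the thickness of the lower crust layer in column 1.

14.8 km

Take the compensation level at the base of the deeper column (depth z_c below the surface of column 1) and equate Σ ρ_i t_i down to z_c; mantle fills any gap and the z_c terms cancel.
Column 1: 18.53×2800 + x×2900 + (z_c − 18.53 − x)×3330
Column 2: 0.6627×0 + 0.8466×1940 + 11.64×2750 + 14.1×2900 + (z_c − 0.6627 − 26.5866)×3330
The z_c×3330 term appears on both sides and cancels. Collect the known terms of each column as K = Σ(ρt)_known − 3330 × (depth of known layers): K_1 = 51884 − 3330×18.53 = −9820.9; K_2 = 74542.404 − 3330×(0.6627 + 26.5866) = −16197.765.
Balance: K_1 − x×(3330 − 2900) = K_2, so x = (K_1 − K_2)/(3330 − 2900) = 6376.86/430 = 14.8 km.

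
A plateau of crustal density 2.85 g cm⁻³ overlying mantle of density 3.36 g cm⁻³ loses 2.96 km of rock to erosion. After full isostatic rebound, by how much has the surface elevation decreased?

Rebound u = e ρ_c/ρ_m = 2.96 km × 2.85/3.36 = 2.511 km.
Net surface drop = e − u = 2.96 km − 2.511 km = e (ρ_m − ρ_c)/ρ_m = 0.449 km.

0.449 km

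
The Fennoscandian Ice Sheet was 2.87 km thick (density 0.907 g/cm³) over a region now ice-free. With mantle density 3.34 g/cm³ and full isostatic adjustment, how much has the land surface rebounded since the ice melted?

Removing the load lets mantle flow back in; uplift u satisfies ρ_ice t = ρ_m u.
u = t ρ_ice/ρ_m = 2.87 km × 0.907/3.34 = 0.779 km.

0.779 km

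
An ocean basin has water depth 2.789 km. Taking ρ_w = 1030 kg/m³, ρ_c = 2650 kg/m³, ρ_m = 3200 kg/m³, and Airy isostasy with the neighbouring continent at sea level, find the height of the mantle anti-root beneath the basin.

Balancing pressure at the compensation depth: replacing crust with seawater at the top is compensated by replacing crust with mantle at the base: d (ρ_c − ρ_w) = a (ρ_m − ρ_c).
a = d (ρ_c − ρ_w)/(ρ_m − ρ_c) = 2.789 km × 1620/550 = 8.21 km.

8.21 km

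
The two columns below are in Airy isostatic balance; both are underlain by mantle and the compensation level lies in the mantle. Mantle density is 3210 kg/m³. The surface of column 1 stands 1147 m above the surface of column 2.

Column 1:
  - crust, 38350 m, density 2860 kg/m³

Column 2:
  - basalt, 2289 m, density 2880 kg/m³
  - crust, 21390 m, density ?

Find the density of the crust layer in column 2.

Take the compensation level at the base of the deeper column (depth z_c below the surface of column 1) and equate Σ ρ_i t_i down to z_c; mantle fills any gap and the z_c terms cancel.
Column 1: 38350×2860 + (z_c − 38350)×3210
Column 2: 1147×0 + 2289×2880 + 21390×ρ + (z_c − 1147 − 23679)×3210
The z_c×3210 term appears on both sides and cancels. Collect the known terms of each column as K = Σ(ρt)_known − 3210 × (depth of known layers): K_1 = 109681000 − 3210×38350 = −13422500; K_2 = 6592320 − 3210×(1147 + 23679) = −73099140.
Balance: K_1 = K_2 + 21390×ρ, so ρ = (K_1 − K_2)/21390 = 59676600/21390 = 2790 kg/m³.

2790 kg/m³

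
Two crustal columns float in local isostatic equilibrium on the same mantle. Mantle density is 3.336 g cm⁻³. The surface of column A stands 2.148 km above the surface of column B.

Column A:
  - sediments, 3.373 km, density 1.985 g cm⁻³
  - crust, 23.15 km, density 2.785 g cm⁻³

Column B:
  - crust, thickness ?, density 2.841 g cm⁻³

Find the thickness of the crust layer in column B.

20.5 km

Take the compensation level at the base of the deeper column (depth z_c below the surface of column A) and equate Σ ρ_i t_i down to z_c; mantle fills any gap and the z_c terms cancel.
Column A: 3.373×1.985 + 23.15×2.785 + (z_c − 26.523)×3.336
Column B: 2.148×0 + x×2.841 + (z_c − 2.148 − 0 − x)×3.336
The z_c×3.336 term appears on both sides and cancels. Collect the known terms of each column as K = Σ(ρt)_known − 3.336 × (depth of known layers): K_A = 71.168155 − 3.336×26.523 = −17.312573; K_B = 0 − 3.336×(2.148 + 0) = −7.165728.
Balance: K_A = K_B − x×(3.336 − 2.841), so x = (K_B − K_A)/(3.336 − 2.841) = 10.1468/0.495 = 20.5 km.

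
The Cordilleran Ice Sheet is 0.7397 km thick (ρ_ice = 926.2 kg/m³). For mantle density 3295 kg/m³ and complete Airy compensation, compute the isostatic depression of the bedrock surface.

By Archimedes' principle applied to the lithosphere: the ice load ρ_ice t is balanced by mantle displaced below, ρ_m s.
s = t ρ_ice / ρ_m = 0.7397 km × 926.2/3295 = 0.208 km.

0.208 km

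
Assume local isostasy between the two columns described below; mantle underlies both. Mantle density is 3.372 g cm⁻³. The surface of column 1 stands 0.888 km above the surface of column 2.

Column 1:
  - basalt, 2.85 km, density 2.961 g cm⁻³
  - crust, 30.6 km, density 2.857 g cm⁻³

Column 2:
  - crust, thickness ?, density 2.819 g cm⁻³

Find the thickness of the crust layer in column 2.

25.2 km

Take the compensation level at the base of the deeper column (depth z_c below the surface of column 1) and equate Σ ρ_i t_i down to z_c; mantle fills any gap and the z_c terms cancel.
Column 1: 2.85×2.961 + 30.6×2.857 + (z_c − 33.45)×3.372
Column 2: 0.888×0 + x×2.819 + (z_c − 0.888 − 0 − x)×3.372
The z_c×3.372 term appears on both sides and cancels. Collect the known terms of each column as K = Σ(ρt)_known − 3.372 × (depth of known layers): K_1 = 95.86305 − 3.372×33.45 = −16.93035; K_2 = 0 − 3.372×(0.888 + 0) = −2.994336.
Balance: K_1 = K_2 − x×(3.372 − 2.819), so x = (K_2 − K_1)/(3.372 − 2.819) = 13.936/0.553 = 25.2 km.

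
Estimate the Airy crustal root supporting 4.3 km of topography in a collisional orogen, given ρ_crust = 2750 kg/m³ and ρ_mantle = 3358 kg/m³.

Isostatic balance requires: the weight of the topography is balanced by the buoyancy of the root, ρ_c h = (ρ_m − ρ_c) r.
r = h · ρ_c / (ρ_m − ρ_c) = 4.3 km × 2750 / (3358 − 2750) = 19.4 km.

19.4 km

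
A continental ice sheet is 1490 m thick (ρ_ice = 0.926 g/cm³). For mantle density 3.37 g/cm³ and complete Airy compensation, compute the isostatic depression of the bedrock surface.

409 m

Balancing pressure at the compensation depth: the ice load ρ_ice t is balanced by mantle displaced below, ρ_m s.
s = t ρ_ice / ρ_m = 1490 m × 0.926/3.37 = 409 m.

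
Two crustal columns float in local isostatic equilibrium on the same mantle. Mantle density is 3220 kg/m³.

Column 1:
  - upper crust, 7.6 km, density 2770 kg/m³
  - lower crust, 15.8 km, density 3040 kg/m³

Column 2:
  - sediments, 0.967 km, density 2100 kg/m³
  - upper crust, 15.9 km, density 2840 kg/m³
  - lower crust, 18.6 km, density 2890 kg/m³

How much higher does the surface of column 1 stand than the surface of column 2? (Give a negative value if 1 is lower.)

−2.17 km

For any compensation level in the mantle, the mantle terms cancel and isostasy reduces to e = (Σt_1 − Σt_2) − (Σ(ρt)_1 − Σ(ρt)_2) / ρ_m.
Σt_1 = 23.4 km; Σt_2 = 35.467 km; Σ(ρt)_1 = 69084; Σ(ρt)_2 = 100940.7 (in km·kg/m³).
e = (23.4 − 35.467) − (69084 − 100940.7) / 3220 = −2.17 km.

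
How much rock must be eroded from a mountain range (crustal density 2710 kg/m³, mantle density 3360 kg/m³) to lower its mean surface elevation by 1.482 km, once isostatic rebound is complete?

7.66 km

Net drop Δ = e − u = e − e ρ_c/ρ_m = e (ρ_m − ρ_c)/ρ_m.
e = Δ ρ_m/(ρ_m − ρ_c) = 1.482 km × 3360/650 = 7.66 km.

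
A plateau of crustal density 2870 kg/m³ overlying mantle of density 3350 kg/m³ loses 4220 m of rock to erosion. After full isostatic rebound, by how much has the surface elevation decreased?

605 m

Rebound u = e ρ_c/ρ_m = 4220 m × 2870/3350 = 3615 m.
Net surface drop = e − u = 4220 m − 3615 m = e (ρ_m − ρ_c)/ρ_m = 605 m.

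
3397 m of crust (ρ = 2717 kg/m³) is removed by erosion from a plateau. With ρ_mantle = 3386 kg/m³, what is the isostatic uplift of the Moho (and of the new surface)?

Unloading: uplift u = e ρ_c/ρ_m = 3397 m × 2717/3386 = 2730 m.

2730 m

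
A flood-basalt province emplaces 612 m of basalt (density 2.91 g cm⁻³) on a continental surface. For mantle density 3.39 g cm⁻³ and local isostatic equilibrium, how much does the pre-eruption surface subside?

525 m

Subaerial loading: s = t ρ_load / ρ_m.
s = 612 m × 2.91/3.39 = 525 m.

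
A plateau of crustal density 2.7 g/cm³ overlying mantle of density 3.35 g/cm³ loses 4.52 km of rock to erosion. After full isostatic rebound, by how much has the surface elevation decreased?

Rebound u = e ρ_c/ρ_m = 4.52 km × 2.7/3.35 = 3.643 km.
Net surface drop = e − u = 4.52 km − 3.643 km = e (ρ_m − ρ_c)/ρ_m = 0.877 km.

0.877 km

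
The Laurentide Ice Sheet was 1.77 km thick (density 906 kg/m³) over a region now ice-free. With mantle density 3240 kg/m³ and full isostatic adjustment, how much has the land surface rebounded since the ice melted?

0.495 km

Removing the load lets mantle flow back in; uplift u satisfies ρ_ice t = ρ_m u.
u = t ρ_ice/ρ_m = 1.77 km × 906/3240 = 0.495 km.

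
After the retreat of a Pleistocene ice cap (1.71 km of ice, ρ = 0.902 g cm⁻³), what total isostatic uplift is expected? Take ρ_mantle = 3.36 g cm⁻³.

Removing the load lets mantle flow back in; uplift u satisfies ρ_ice t = ρ_m u.
u = t ρ_ice/ρ_m = 1.71 km × 0.902/3.36 = 0.459 km.

0.459 km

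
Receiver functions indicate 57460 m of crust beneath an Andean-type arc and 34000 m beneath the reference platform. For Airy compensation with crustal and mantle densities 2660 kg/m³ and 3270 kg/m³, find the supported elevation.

Excess crust Δ = 57460 m − 34000 m = 23460 m, split between elevation h and root r with h + r = Δ.
Airy balance ρ_c h = (ρ_m − ρ_c) r gives r = h ρ_c/(ρ_m − ρ_c), so h (1 + ρ_c/(ρ_m − ρ_c)) = Δ, i.e. h = Δ (ρ_m − ρ_c)/ρ_m.
h = 23460 m × 610/3270 = 4380 m.

4380 m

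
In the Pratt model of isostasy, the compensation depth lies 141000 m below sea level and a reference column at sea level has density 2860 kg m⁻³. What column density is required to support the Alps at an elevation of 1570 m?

2830 kg m⁻³

Pratt balance: ρ_ref D = ρ (D + h).
ρ = ρ_ref D/(D + h) = 2860 × 141000 m/(141000 m + 1570 m) = 2830 kg m⁻³.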